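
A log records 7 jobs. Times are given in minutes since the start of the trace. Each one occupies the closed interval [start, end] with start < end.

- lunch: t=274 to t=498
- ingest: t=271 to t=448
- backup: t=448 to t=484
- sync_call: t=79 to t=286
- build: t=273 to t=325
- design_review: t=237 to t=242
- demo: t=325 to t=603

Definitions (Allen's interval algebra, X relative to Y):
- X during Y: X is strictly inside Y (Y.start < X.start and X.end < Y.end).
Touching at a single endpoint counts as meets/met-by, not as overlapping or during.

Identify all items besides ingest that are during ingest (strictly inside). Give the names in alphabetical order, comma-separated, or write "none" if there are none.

Target ingest = [t=271, t=448].
backup [t=448, t=484] → met-by → no.
build [t=273, t=325] → during → yes.
demo [t=325, t=603] → overlapped-by → no.
design_review [t=237, t=242] → before → no.
lunch [t=274, t=498] → overlapped-by → no.
sync_call [t=79, t=286] → overlaps → no.
Result: build.

build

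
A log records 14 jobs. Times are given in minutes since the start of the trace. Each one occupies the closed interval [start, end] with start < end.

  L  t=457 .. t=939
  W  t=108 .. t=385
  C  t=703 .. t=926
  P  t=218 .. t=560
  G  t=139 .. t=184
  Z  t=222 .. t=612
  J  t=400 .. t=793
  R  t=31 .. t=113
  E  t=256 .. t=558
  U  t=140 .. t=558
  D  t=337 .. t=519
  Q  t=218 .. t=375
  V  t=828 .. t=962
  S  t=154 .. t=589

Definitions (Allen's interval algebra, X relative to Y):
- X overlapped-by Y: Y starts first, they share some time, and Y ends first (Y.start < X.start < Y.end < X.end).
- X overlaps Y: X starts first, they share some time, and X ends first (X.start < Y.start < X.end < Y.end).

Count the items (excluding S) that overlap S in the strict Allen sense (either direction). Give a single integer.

Target S = [t=154, t=589].
C [t=703, t=926] → after → no.
D [t=337, t=519] → during → no.
E [t=256, t=558] → during → no.
G [t=139, t=184] → overlaps → counts.
J [t=400, t=793] → overlapped-by → counts.
L [t=457, t=939] → overlapped-by → counts.
P [t=218, t=560] → during → no.
Q [t=218, t=375] → during → no.
R [t=31, t=113] → before → no.
U [t=140, t=558] → overlaps → counts.
V [t=828, t=962] → after → no.
W [t=108, t=385] → overlaps → counts.
Z [t=222, t=612] → overlapped-by → counts.
Total: 6.

6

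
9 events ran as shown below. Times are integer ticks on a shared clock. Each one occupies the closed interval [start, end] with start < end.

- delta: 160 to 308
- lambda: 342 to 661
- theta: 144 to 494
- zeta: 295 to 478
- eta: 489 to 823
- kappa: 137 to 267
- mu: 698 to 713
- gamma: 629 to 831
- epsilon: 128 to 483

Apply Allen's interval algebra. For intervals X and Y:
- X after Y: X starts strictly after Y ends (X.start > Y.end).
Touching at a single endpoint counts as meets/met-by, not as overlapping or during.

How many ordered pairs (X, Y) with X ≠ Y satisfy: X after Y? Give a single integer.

18

Checking all 72 ordered pairs for relation 'after'; matching pairs in alphabetical order:
(eta, delta): eta after delta ✓
(eta, epsilon): eta after epsilon ✓
(eta, kappa): eta after kappa ✓
(eta, zeta): eta after zeta ✓
(gamma, delta): gamma after delta ✓
(gamma, epsilon): gamma after epsilon ✓
(gamma, kappa): gamma after kappa ✓
(gamma, theta): gamma after theta ✓
(gamma, zeta): gamma after zeta ✓
(lambda, delta): lambda after delta ✓
(lambda, kappa): lambda after kappa ✓
(mu, delta): mu after delta ✓
(mu, epsilon): mu after epsilon ✓
(mu, kappa): mu after kappa ✓
(mu, lambda): mu after lambda ✓
(mu, theta): mu after theta ✓
(mu, zeta): mu after zeta ✓
(zeta, kappa): zeta after kappa ✓
Count: 18.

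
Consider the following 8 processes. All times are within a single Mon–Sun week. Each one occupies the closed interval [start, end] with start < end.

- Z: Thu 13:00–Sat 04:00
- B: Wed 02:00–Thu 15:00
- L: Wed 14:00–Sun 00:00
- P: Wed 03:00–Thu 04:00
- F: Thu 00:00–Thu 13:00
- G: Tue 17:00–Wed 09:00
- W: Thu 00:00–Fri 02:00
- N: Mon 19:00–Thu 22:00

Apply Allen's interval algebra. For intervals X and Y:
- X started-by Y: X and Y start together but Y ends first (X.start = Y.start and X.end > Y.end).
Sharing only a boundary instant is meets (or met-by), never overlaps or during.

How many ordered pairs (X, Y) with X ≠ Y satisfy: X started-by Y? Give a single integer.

1

Checking all 56 ordered pairs for relation 'started-by'; matching pairs in alphabetical order:
(W, F): W started-by F ✓
Count: 1.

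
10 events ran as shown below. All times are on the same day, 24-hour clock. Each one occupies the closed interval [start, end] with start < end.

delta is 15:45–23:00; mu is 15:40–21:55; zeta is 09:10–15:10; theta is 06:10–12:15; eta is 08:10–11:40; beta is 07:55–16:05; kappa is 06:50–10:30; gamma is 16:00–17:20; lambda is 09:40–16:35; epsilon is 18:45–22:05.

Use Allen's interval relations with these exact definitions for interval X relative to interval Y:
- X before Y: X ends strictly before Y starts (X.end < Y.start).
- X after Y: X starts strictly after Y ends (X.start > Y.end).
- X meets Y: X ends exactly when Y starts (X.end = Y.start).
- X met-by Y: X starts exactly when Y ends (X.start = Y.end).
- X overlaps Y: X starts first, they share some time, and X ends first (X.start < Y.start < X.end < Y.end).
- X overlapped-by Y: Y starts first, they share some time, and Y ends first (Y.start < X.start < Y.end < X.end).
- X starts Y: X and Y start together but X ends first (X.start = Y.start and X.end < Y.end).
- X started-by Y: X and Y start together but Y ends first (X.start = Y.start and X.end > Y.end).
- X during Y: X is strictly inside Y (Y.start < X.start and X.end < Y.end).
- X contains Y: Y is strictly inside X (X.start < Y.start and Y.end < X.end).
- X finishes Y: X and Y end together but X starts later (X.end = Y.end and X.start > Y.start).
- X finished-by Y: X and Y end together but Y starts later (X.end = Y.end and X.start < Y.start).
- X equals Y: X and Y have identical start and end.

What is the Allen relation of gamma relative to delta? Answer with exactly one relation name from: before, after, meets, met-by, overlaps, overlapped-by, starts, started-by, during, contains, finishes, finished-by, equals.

during

gamma = [16:00, 17:20]; delta = [15:45, 23:00].
Compare endpoints: gamma.start > delta.start, gamma.start < delta.end, gamma.end > delta.start, gamma.end < delta.end.
That pattern is 'during'.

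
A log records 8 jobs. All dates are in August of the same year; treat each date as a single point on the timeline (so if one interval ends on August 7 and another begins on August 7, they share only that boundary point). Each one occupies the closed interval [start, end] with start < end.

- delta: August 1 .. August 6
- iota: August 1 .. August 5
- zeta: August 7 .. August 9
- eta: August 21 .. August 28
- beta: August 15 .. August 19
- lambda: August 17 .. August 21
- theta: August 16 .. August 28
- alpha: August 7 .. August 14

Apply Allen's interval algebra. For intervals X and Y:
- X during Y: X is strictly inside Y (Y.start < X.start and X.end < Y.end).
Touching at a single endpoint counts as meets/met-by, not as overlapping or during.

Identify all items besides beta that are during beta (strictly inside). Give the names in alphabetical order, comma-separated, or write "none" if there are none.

none

Target beta = [August 15, August 19].
alpha [August 7, August 14] → before → no.
delta [August 1, August 6] → before → no.
eta [August 21, August 28] → after → no.
iota [August 1, August 5] → before → no.
lambda [August 17, August 21] → overlapped-by → no.
theta [August 16, August 28] → overlapped-by → no.
zeta [August 7, August 9] → before → no.
Result: none.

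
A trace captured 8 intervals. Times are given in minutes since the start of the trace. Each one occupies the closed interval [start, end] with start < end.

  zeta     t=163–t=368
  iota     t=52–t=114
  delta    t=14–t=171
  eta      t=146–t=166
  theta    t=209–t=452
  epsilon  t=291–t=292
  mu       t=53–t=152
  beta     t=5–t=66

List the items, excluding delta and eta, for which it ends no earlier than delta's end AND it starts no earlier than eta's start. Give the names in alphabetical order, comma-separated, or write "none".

epsilon, theta, zeta

Conditions: its end is no earlier than delta's end (X.end >= t=171) AND its start is no earlier than eta's start (X.start >= t=146).
beta: end t=66 >= t=171? ✗; start t=5 >= t=146? ✗ → no.
epsilon: end t=292 >= t=171? ✓; start t=291 >= t=146? ✓ → yes.
iota: end t=114 >= t=171? ✗; start t=52 >= t=146? ✗ → no.
mu: end t=152 >= t=171? ✗; start t=53 >= t=146? ✗ → no.
theta: end t=452 >= t=171? ✓; start t=209 >= t=146? ✓ → yes.
zeta: end t=368 >= t=171? ✓; start t=163 >= t=146? ✓ → yes.
Result: epsilon, theta, zeta.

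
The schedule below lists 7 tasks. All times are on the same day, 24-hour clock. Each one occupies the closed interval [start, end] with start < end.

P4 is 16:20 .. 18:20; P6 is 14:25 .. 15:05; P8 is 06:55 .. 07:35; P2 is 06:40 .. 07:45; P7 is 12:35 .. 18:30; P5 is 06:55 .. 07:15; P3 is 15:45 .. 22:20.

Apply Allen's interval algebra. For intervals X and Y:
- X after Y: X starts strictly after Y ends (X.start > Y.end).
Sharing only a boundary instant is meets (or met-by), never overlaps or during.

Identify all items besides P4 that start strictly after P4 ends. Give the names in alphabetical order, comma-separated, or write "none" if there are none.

none

Target P4 = [16:20, 18:20].
P2 [06:40, 07:45] → before → no.
P3 [15:45, 22:20] → contains → no.
P5 [06:55, 07:15] → before → no.
P6 [14:25, 15:05] → before → no.
P7 [12:35, 18:30] → contains → no.
P8 [06:55, 07:35] → before → no.
Result: none.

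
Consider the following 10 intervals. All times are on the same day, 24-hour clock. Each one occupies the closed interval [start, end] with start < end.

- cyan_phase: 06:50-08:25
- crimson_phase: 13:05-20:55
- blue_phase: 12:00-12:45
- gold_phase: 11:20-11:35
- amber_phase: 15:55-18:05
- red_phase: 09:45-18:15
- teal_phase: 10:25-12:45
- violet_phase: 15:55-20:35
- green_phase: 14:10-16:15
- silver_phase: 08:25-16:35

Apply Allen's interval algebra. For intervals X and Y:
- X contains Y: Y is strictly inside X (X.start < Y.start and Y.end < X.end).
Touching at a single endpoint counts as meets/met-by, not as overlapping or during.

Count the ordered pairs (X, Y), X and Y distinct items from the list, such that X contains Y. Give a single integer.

Checking all 90 ordered pairs for relation 'contains'; matching pairs in alphabetical order:
(crimson_phase, amber_phase): crimson_phase contains amber_phase ✓
(crimson_phase, green_phase): crimson_phase contains green_phase ✓
(crimson_phase, violet_phase): crimson_phase contains violet_phase ✓
(red_phase, amber_phase): red_phase contains amber_phase ✓
(red_phase, blue_phase): red_phase contains blue_phase ✓
(red_phase, gold_phase): red_phase contains gold_phase ✓
(red_phase, green_phase): red_phase contains green_phase ✓
(red_phase, teal_phase): red_phase contains teal_phase ✓
(silver_phase, blue_phase): silver_phase contains blue_phase ✓
(silver_phase, gold_phase): silver_phase contains gold_phase ✓
(silver_phase, green_phase): silver_phase contains green_phase ✓
(silver_phase, teal_phase): silver_phase contains teal_phase ✓
(teal_phase, gold_phase): teal_phase contains gold_phase ✓
Count: 13.

13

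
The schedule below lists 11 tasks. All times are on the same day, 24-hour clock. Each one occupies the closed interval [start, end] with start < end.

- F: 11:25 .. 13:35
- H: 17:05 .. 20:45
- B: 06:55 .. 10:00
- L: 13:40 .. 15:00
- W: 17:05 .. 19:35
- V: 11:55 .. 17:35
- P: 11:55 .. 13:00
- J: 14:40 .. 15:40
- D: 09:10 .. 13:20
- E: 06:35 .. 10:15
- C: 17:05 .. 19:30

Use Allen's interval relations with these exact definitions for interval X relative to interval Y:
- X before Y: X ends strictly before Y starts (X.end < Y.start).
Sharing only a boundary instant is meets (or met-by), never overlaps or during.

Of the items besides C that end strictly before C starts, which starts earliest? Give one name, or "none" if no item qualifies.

Target C = [17:05, 19:30].
B [06:55, 10:00] → before → candidate.
D [09:10, 13:20] → before → candidate.
E [06:35, 10:15] → before → candidate.
F [11:25, 13:35] → before → candidate.
H [17:05, 20:45] → started-by → excluded.
J [14:40, 15:40] → before → candidate.
L [13:40, 15:00] → before → candidate.
P [11:55, 13:00] → before → candidate.
V [11:55, 17:35] → overlaps → excluded.
W [17:05, 19:35] → started-by → excluded.
Among candidates, earliest start is 06:35 → E.

E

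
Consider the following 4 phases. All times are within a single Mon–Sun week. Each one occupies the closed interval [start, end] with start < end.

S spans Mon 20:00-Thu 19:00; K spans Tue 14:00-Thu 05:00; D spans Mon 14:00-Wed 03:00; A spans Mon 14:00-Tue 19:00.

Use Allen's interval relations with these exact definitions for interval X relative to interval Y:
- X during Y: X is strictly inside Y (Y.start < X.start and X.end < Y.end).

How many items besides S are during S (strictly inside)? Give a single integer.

Target S = [Mon 20:00, Thu 19:00].
A [Mon 14:00, Tue 19:00] → overlaps → no.
D [Mon 14:00, Wed 03:00] → overlaps → no.
K [Tue 14:00, Thu 05:00] → during → counts.
Total: 1.

1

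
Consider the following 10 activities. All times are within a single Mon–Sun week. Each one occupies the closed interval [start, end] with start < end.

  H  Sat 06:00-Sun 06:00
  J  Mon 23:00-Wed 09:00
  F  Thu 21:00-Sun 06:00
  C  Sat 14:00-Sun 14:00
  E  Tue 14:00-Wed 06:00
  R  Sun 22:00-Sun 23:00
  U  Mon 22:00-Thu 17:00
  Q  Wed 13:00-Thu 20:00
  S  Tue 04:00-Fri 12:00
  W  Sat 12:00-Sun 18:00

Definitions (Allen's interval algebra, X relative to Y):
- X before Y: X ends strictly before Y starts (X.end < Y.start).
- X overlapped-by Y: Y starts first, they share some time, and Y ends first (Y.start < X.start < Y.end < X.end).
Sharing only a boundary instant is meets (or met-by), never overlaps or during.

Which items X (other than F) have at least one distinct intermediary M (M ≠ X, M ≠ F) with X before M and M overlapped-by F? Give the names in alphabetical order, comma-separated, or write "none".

E, J, Q, S, U

Target F = [Thu 21:00, Sun 06:00].
Intermediaries M with M overlapped-by F: C, W.
Via C — items with X before C: E, J, Q, S, U.
Via W — items with X before W: E, J, Q, S, U.
Union: E, J, Q, S, U.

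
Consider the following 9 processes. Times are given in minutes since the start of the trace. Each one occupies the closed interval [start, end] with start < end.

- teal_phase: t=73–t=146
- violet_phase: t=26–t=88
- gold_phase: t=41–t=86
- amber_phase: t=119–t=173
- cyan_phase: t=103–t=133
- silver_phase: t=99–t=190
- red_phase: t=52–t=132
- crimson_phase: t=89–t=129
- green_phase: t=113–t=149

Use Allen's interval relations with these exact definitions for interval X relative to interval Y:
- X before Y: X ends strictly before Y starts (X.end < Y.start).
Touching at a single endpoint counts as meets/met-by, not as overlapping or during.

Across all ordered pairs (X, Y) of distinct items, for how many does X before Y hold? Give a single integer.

10

Checking all 72 ordered pairs for relation 'before'; matching pairs in alphabetical order:
(gold_phase, amber_phase): gold_phase before amber_phase ✓
(gold_phase, crimson_phase): gold_phase before crimson_phase ✓
(gold_phase, cyan_phase): gold_phase before cyan_phase ✓
(gold_phase, green_phase): gold_phase before green_phase ✓
(gold_phase, silver_phase): gold_phase before silver_phase ✓
(violet_phase, amber_phase): violet_phase before amber_phase ✓
(violet_phase, crimson_phase): violet_phase before crimson_phase ✓
(violet_phase, cyan_phase): violet_phase before cyan_phase ✓
(violet_phase, green_phase): violet_phase before green_phase ✓
(violet_phase, silver_phase): violet_phase before silver_phase ✓
Count: 10.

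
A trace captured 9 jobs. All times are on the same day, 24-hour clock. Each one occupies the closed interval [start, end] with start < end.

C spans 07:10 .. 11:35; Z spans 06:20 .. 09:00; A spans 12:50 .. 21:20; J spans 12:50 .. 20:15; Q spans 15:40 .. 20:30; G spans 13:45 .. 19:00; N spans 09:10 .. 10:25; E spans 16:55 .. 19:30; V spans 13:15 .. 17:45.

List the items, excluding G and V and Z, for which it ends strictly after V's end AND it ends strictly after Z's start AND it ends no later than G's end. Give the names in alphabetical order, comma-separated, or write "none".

Conditions: its end is strictly after V's end (X.end > 17:45) AND its end is strictly after Z's start (X.end > 06:20) AND its end is no later than G's end (X.end <= 19:00).
A: end 21:20 > 17:45? ✓; end 21:20 > 06:20? ✓; end 21:20 <= 19:00? ✗ → no.
C: end 11:35 > 17:45? ✗; end 11:35 > 06:20? ✓; end 11:35 <= 19:00? ✓ → no.
E: end 19:30 > 17:45? ✓; end 19:30 > 06:20? ✓; end 19:30 <= 19:00? ✗ → no.
J: end 20:15 > 17:45? ✓; end 20:15 > 06:20? ✓; end 20:15 <= 19:00? ✗ → no.
N: end 10:25 > 17:45? ✗; end 10:25 > 06:20? ✓; end 10:25 <= 19:00? ✓ → no.
Q: end 20:30 > 17:45? ✓; end 20:30 > 06:20? ✓; end 20:30 <= 19:00? ✗ → no.
Result: none.

none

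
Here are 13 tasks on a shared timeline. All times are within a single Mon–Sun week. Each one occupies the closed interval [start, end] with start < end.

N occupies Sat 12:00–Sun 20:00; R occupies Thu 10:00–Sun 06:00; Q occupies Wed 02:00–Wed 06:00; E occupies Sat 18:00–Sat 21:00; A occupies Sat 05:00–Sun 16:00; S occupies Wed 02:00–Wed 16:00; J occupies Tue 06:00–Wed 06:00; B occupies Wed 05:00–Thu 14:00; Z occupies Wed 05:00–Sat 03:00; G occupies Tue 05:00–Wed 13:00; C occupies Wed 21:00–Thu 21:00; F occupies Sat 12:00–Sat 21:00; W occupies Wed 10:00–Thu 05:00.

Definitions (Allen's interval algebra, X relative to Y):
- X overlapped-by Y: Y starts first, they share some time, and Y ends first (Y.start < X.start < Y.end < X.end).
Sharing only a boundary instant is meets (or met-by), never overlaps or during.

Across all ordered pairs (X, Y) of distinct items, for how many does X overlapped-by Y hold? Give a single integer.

20

Checking all 156 ordered pairs for relation 'overlapped-by'; matching pairs in alphabetical order:
(A, R): A overlapped-by R ✓
(B, G): B overlapped-by G ✓
(B, J): B overlapped-by J ✓
(B, Q): B overlapped-by Q ✓
(B, S): B overlapped-by S ✓
(C, B): C overlapped-by B ✓
(C, W): C overlapped-by W ✓
(N, A): N overlapped-by A ✓
(N, R): N overlapped-by R ✓
(R, B): R overlapped-by B ✓
(R, C): R overlapped-by C ✓
(R, Z): R overlapped-by Z ✓
(S, G): S overlapped-by G ✓
(S, J): S overlapped-by J ✓
(W, G): W overlapped-by G ✓
(W, S): W overlapped-by S ✓
(Z, G): Z overlapped-by G ✓
(Z, J): Z overlapped-by J ✓
(Z, Q): Z overlapped-by Q ✓
(Z, S): Z overlapped-by S ✓
Count: 20.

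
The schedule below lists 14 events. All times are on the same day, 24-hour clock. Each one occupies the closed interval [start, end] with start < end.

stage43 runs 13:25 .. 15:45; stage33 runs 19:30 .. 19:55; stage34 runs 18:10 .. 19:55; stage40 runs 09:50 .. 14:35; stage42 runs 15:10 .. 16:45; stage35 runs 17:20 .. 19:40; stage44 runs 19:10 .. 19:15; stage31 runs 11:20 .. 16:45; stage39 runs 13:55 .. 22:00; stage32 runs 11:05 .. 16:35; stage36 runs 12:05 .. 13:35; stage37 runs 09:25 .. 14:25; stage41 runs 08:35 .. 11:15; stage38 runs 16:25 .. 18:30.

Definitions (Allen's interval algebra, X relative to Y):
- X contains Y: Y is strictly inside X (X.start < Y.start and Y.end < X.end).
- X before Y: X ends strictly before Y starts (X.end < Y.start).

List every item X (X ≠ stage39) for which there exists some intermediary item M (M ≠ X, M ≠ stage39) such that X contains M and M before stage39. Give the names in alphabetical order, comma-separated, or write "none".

Target stage39 = [13:55, 22:00].
Intermediaries M with M before stage39: stage36, stage41.
Via stage36 — items with X contains stage36: stage31, stage32, stage37, stage40.
Via stage41 — items with X contains stage41: none.
Union: stage31, stage32, stage37, stage40.

stage31, stage32, stage37, stage40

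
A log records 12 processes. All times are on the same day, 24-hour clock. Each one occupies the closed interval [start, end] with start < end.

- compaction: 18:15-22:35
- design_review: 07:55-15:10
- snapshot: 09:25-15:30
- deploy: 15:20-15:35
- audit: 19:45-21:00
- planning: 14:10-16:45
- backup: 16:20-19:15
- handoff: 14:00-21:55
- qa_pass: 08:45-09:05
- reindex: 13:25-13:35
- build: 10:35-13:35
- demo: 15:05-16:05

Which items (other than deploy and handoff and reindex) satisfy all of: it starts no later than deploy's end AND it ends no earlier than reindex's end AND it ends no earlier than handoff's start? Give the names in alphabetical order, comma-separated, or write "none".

demo, design_review, planning, snapshot

Conditions: its start is no later than deploy's end (X.start <= 15:35) AND its end is no earlier than reindex's end (X.end >= 13:35) AND its end is no earlier than handoff's start (X.end >= 14:00).
audit: start 19:45 <= 15:35? ✗; end 21:00 >= 13:35? ✓; end 21:00 >= 14:00? ✓ → no.
backup: start 16:20 <= 15:35? ✗; end 19:15 >= 13:35? ✓; end 19:15 >= 14:00? ✓ → no.
build: start 10:35 <= 15:35? ✓; end 13:35 >= 13:35? ✓; end 13:35 >= 14:00? ✗ → no.
compaction: start 18:15 <= 15:35? ✗; end 22:35 >= 13:35? ✓; end 22:35 >= 14:00? ✓ → no.
demo: start 15:05 <= 15:35? ✓; end 16:05 >= 13:35? ✓; end 16:05 >= 14:00? ✓ → yes.
design_review: start 07:55 <= 15:35? ✓; end 15:10 >= 13:35? ✓; end 15:10 >= 14:00? ✓ → yes.
planning: start 14:10 <= 15:35? ✓; end 16:45 >= 13:35? ✓; end 16:45 >= 14:00? ✓ → yes.
qa_pass: start 08:45 <= 15:35? ✓; end 09:05 >= 13:35? ✗; end 09:05 >= 14:00? ✗ → no.
snapshot: start 09:25 <= 15:35? ✓; end 15:30 >= 13:35? ✓; end 15:30 >= 14:00? ✓ → yes.
Result: demo, design_review, planning, snapshot.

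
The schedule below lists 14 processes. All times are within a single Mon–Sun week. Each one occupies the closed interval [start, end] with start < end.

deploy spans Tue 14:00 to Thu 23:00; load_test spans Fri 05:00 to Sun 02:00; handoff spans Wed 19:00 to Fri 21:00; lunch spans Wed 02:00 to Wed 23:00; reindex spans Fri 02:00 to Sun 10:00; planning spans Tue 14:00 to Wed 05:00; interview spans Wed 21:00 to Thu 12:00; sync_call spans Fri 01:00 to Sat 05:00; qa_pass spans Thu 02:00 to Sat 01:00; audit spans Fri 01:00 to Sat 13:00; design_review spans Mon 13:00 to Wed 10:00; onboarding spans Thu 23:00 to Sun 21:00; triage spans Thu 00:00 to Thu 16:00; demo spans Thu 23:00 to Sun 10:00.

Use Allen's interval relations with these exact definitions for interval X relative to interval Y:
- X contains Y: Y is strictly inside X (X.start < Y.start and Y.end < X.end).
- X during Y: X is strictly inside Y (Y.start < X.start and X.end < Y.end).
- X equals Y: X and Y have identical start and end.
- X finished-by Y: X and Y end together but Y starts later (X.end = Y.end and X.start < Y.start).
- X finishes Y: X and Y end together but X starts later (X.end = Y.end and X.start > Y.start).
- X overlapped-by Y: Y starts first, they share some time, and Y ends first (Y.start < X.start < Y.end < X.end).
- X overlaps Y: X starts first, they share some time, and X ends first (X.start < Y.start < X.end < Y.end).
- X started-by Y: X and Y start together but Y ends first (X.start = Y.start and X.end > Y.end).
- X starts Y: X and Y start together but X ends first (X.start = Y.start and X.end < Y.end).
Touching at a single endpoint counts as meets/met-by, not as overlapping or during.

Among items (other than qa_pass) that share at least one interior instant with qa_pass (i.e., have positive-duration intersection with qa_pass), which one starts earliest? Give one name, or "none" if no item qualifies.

deploy

Target qa_pass = [Thu 02:00, Sat 01:00].
audit [Fri 01:00, Sat 13:00] → overlapped-by → candidate.
demo [Thu 23:00, Sun 10:00] → overlapped-by → candidate.
deploy [Tue 14:00, Thu 23:00] → overlaps → candidate.
design_review [Mon 13:00, Wed 10:00] → before → excluded.
handoff [Wed 19:00, Fri 21:00] → overlaps → candidate.
interview [Wed 21:00, Thu 12:00] → overlaps → candidate.
load_test [Fri 05:00, Sun 02:00] → overlapped-by → candidate.
lunch [Wed 02:00, Wed 23:00] → before → excluded.
onboarding [Thu 23:00, Sun 21:00] → overlapped-by → candidate.
planning [Tue 14:00, Wed 05:00] → before → excluded.
reindex [Fri 02:00, Sun 10:00] → overlapped-by → candidate.
sync_call [Fri 01:00, Sat 05:00] → overlapped-by → candidate.
triage [Thu 00:00, Thu 16:00] → overlaps → candidate.
Among candidates, earliest start is Tue 14:00 → deploy.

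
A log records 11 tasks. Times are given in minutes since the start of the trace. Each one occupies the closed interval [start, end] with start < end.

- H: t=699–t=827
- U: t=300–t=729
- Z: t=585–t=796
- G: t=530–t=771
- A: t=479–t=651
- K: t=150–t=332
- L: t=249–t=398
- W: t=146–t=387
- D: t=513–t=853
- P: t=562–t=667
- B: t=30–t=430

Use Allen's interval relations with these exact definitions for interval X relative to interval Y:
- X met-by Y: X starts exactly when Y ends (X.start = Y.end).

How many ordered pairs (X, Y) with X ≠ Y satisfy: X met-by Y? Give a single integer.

0

Checking all 110 ordered pairs for relation 'met-by'; matching pairs in alphabetical order:
No pair satisfies it.
Count: 0.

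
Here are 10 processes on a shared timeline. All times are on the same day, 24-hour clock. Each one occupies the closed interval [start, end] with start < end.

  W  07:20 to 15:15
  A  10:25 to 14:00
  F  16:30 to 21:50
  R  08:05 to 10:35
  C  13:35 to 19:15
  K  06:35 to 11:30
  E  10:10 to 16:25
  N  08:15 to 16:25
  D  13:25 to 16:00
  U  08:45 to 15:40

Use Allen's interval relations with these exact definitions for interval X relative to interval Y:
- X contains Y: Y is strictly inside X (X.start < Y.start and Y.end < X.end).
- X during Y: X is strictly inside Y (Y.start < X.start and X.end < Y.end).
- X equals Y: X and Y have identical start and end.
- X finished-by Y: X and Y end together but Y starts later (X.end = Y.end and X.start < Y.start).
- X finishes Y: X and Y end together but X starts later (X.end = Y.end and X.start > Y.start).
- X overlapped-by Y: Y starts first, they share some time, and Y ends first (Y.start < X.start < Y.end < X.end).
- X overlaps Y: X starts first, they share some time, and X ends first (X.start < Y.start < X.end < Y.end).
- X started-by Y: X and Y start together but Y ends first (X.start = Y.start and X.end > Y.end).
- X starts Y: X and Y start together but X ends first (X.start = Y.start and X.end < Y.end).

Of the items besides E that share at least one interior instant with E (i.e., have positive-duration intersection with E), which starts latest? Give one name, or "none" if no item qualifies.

C

Target E = [10:10, 16:25].
A [10:25, 14:00] → during → candidate.
C [13:35, 19:15] → overlapped-by → candidate.
D [13:25, 16:00] → during → candidate.
F [16:30, 21:50] → after → excluded.
K [06:35, 11:30] → overlaps → candidate.
N [08:15, 16:25] → finished-by → candidate.
R [08:05, 10:35] → overlaps → candidate.
U [08:45, 15:40] → overlaps → candidate.
W [07:20, 15:15] → overlaps → candidate.
Among candidates, latest start is 13:35 → C.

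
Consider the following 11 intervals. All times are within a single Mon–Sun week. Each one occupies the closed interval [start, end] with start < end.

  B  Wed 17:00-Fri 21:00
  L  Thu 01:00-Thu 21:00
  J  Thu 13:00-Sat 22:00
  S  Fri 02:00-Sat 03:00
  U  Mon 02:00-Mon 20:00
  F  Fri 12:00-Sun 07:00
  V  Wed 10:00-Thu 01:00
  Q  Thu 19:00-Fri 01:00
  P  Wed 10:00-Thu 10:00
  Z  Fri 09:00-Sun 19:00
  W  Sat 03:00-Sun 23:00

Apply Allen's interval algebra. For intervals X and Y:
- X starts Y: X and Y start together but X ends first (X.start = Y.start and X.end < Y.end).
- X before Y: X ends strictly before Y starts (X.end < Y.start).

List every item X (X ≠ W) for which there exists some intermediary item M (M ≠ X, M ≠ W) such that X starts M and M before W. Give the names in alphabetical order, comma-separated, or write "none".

V

Target W = [Sat 03:00, Sun 23:00].
Intermediaries M with M before W: B, L, P, Q, U, V.
Via B — items with X starts B: none.
Via L — items with X starts L: none.
Via P — items with X starts P: V.
Via Q — items with X starts Q: none.
Via U — items with X starts U: none.
Via V — items with X starts V: none.
Union: V.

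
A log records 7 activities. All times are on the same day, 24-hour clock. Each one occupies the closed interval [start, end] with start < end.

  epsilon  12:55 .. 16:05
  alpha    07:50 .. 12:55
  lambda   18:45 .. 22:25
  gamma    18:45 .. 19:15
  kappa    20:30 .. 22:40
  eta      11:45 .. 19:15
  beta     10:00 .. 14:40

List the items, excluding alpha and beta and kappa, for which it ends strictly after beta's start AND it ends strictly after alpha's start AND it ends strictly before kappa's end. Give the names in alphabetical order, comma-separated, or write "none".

epsilon, eta, gamma, lambda

Conditions: its end is strictly after beta's start (X.end > 10:00) AND its end is strictly after alpha's start (X.end > 07:50) AND its end is strictly before kappa's end (X.end < 22:40).
epsilon: end 16:05 > 10:00? ✓; end 16:05 > 07:50? ✓; end 16:05 < 22:40? ✓ → yes.
eta: end 19:15 > 10:00? ✓; end 19:15 > 07:50? ✓; end 19:15 < 22:40? ✓ → yes.
gamma: end 19:15 > 10:00? ✓; end 19:15 > 07:50? ✓; end 19:15 < 22:40? ✓ → yes.
lambda: end 22:25 > 10:00? ✓; end 22:25 > 07:50? ✓; end 22:25 < 22:40? ✓ → yes.
Result: epsilon, eta, gamma, lambda.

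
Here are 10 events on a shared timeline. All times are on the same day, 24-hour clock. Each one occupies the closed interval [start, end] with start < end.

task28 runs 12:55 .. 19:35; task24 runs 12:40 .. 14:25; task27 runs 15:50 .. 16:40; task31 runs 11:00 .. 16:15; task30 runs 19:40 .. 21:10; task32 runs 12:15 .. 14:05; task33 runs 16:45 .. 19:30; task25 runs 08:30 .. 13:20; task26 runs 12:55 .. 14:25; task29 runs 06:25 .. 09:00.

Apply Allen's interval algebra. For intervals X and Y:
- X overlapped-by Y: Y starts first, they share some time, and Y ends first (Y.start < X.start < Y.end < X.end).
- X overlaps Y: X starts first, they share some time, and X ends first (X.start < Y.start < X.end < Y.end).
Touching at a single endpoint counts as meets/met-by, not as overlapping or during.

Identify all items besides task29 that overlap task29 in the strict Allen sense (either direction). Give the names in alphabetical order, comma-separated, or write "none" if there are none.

task25

Target task29 = [06:25, 09:00].
task24 [12:40, 14:25] → after → no.
task25 [08:30, 13:20] → overlapped-by → yes.
task26 [12:55, 14:25] → after → no.
task27 [15:50, 16:40] → after → no.
task28 [12:55, 19:35] → after → no.
task30 [19:40, 21:10] → after → no.
task31 [11:00, 16:15] → after → no.
task32 [12:15, 14:05] → after → no.
task33 [16:45, 19:30] → after → no.
Result: task25.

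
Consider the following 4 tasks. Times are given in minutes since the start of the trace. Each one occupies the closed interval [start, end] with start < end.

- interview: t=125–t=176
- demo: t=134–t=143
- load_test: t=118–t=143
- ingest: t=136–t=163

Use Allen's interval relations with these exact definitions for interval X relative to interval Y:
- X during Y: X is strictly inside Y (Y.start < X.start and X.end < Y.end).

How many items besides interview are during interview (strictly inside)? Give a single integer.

Target interview = [t=125, t=176].
demo [t=134, t=143] → during → counts.
ingest [t=136, t=163] → during → counts.
load_test [t=118, t=143] → overlaps → no.
Total: 2.

2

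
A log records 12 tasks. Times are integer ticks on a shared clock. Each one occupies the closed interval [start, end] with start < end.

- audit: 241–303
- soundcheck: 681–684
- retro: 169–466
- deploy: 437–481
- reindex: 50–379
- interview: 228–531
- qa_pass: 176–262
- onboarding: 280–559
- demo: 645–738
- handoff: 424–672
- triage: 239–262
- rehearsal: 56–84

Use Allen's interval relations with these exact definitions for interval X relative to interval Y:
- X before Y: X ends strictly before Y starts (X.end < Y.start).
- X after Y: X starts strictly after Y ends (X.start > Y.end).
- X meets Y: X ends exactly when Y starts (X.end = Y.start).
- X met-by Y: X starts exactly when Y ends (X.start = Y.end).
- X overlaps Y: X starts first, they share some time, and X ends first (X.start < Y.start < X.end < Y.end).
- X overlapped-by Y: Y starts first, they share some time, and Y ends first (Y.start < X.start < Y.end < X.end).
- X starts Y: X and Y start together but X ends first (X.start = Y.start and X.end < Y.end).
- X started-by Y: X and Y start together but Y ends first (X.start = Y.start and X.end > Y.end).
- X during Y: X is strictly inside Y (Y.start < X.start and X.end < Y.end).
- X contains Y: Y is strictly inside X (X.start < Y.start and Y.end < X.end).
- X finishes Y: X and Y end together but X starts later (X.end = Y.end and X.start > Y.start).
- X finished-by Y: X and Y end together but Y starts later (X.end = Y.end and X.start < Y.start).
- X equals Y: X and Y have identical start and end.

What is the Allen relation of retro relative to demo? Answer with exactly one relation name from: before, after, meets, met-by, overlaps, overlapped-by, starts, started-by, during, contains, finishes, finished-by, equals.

retro = [169, 466]; demo = [645, 738].
Compare endpoints: retro.start < demo.start, retro.start < demo.end, retro.end < demo.start, retro.end < demo.end.
That pattern is 'before'.

before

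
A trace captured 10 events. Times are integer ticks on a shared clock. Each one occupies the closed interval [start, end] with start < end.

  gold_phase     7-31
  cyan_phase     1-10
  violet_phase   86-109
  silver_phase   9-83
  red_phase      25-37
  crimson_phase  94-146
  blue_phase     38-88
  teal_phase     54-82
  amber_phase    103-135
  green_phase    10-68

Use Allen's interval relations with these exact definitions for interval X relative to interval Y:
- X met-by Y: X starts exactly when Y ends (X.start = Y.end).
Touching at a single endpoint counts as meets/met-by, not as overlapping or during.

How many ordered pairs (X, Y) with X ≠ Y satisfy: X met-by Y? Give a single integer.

Checking all 90 ordered pairs for relation 'met-by'; matching pairs in alphabetical order:
(green_phase, cyan_phase): green_phase met-by cyan_phase ✓
Count: 1.

1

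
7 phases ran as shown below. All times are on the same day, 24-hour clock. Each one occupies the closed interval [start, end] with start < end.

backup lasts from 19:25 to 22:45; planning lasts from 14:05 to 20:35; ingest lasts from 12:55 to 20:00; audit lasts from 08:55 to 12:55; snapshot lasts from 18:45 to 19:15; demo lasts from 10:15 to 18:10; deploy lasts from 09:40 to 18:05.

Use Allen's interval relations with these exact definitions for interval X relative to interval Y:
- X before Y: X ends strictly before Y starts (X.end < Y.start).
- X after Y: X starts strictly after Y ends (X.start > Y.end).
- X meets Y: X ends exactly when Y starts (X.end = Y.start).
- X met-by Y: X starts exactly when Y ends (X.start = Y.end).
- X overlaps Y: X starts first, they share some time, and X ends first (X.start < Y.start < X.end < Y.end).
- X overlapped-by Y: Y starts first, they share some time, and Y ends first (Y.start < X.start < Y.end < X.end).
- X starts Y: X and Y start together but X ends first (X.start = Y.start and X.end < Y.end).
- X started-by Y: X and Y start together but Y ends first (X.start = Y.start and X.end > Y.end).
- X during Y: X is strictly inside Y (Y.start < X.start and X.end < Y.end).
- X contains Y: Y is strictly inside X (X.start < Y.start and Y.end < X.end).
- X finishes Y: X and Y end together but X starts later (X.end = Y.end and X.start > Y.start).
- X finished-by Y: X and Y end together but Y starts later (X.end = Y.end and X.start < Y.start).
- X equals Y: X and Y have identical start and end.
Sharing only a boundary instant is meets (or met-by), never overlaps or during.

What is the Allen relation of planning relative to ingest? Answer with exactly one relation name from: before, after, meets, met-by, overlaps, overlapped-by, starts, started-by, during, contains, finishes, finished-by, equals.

planning = [14:05, 20:35]; ingest = [12:55, 20:00].
Compare endpoints: planning.start > ingest.start, planning.start < ingest.end, planning.end > ingest.start, planning.end > ingest.end.
That pattern is 'overlapped-by'.

overlapped-by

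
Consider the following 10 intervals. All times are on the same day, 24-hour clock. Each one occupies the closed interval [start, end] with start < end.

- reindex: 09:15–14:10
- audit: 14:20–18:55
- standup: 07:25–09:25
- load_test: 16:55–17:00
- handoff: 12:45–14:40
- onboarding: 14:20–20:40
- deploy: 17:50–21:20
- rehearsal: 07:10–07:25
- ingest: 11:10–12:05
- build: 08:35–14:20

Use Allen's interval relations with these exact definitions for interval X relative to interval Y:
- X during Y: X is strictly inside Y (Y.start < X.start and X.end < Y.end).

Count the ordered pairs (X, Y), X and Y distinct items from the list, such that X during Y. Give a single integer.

Checking all 90 ordered pairs for relation 'during'; matching pairs in alphabetical order:
(ingest, build): ingest during build ✓
(ingest, reindex): ingest during reindex ✓
(load_test, audit): load_test during audit ✓
(load_test, onboarding): load_test during onboarding ✓
(reindex, build): reindex during build ✓
Count: 5.

5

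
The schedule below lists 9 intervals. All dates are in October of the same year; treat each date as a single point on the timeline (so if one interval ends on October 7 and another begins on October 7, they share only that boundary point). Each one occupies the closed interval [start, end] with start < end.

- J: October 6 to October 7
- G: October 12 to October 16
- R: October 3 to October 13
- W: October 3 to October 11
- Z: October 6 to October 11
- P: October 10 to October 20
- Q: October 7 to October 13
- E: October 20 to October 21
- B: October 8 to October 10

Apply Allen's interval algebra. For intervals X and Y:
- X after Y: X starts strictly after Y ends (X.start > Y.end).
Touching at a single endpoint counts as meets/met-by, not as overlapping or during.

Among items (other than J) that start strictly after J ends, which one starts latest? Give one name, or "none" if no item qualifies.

E

Target J = [October 6, October 7].
B [October 8, October 10] → after → candidate.
E [October 20, October 21] → after → candidate.
G [October 12, October 16] → after → candidate.
P [October 10, October 20] → after → candidate.
Q [October 7, October 13] → met-by → excluded.
R [October 3, October 13] → contains → excluded.
W [October 3, October 11] → contains → excluded.
Z [October 6, October 11] → started-by → excluded.
Among candidates, latest start is October 20 → E.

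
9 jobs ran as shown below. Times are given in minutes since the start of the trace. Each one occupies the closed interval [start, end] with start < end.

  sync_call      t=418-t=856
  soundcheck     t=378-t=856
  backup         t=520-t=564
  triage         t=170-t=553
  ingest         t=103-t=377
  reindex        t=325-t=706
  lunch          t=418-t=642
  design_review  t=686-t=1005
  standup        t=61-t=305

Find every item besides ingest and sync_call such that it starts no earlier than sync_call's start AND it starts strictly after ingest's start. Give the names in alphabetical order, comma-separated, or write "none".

Conditions: its start is no earlier than sync_call's start (X.start >= t=418) AND its start is strictly after ingest's start (X.start > t=103).
backup: start t=520 >= t=418? ✓; start t=520 > t=103? ✓ → yes.
design_review: start t=686 >= t=418? ✓; start t=686 > t=103? ✓ → yes.
lunch: start t=418 >= t=418? ✓; start t=418 > t=103? ✓ → yes.
reindex: start t=325 >= t=418? ✗; start t=325 > t=103? ✓ → no.
soundcheck: start t=378 >= t=418? ✗; start t=378 > t=103? ✓ → no.
standup: start t=61 >= t=418? ✗; start t=61 > t=103? ✗ → no.
triage: start t=170 >= t=418? ✗; start t=170 > t=103? ✓ → no.
Result: backup, design_review, lunch.

backup, design_review, lunch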